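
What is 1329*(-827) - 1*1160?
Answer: -1100243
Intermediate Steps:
1329*(-827) - 1*1160 = -1099083 - 1160 = -1100243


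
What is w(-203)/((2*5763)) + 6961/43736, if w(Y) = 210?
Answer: 14902841/84016856 ≈ 0.17738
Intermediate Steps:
w(-203)/((2*5763)) + 6961/43736 = 210/((2*5763)) + 6961/43736 = 210/11526 + 6961*(1/43736) = 210*(1/11526) + 6961/43736 = 35/1921 + 6961/43736 = 14902841/84016856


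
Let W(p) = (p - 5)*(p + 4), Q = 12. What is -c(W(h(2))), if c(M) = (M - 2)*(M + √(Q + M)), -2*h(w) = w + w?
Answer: -224 + 16*I*√2 ≈ -224.0 + 22.627*I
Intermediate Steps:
h(w) = -w (h(w) = -(w + w)/2 = -w)
W(p) = (-5 + p)*(4 + p)
c(M) = (-2 + M)*(M + √(12 + M)) (c(M) = (M - 2)*(M + √(12 + M)) = (-2 + M)*(M + √(12 + M)))
-c(W(h(2))) = -((-20 + (-1*2)² - (-1)*2)² - 2*(-20 + (-1*2)² - (-1)*2) - 2*√(12 + (-20 + (-1*2)² - (-1)*2)) + (-20 + (-1*2)² - (-1)*2)*√(12 + (-20 + (-1*2)² - (-1)*2))) = -((-20 + (-2)² - 1*(-2))² - 2*(-20 + (-2)² - 1*(-2)) - 2*√(12 + (-20 + (-2)² - 1*(-2))) + (-20 + (-2)² - 1*(-2))*√(12 + (-20 + (-2)² - 1*(-2)))) = -((-20 + 4 + 2)² - 2*(-20 + 4 + 2) - 2*√(12 + (-20 + 4 + 2)) + (-20 + 4 + 2)*√(12 + (-20 + 4 + 2))) = -((-14)² - 2*(-14) - 2*√(12 - 14) - 14*√(12 - 14)) = -(196 + 28 - 2*I*√2 - 14*I*√2) = -(224 - 16*I*√2) = -224 + 16*I*√2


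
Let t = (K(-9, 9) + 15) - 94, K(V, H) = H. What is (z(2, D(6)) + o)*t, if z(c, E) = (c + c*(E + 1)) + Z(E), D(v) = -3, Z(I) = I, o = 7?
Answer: -140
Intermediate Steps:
z(c, E) = E + c + c*(1 + E) (z(c, E) = (c + c*(E + 1)) + E = (c + c*(1 + E)) + E = E + c + c*(1 + E))
t = -70 (t = (9 + 15) - 94 = 24 - 94 = -70)
(z(2, D(6)) + o)*t = ((-3 + 2*2 - 3*2) + 7)*(-70) = ((-3 + 4 - 6) + 7)*(-70) = (-5 + 7)*(-70) = 2*(-70) = -140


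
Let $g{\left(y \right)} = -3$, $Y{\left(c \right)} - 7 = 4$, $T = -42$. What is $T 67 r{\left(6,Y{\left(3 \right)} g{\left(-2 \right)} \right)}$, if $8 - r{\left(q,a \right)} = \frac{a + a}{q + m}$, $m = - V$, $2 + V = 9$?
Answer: $163212$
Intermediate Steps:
$Y{\left(c \right)} = 11$ ($Y{\left(c \right)} = 7 + 4 = 11$)
$V = 7$ ($V = -2 + 9 = 7$)
$m = -7$ ($m = \left(-1\right) 7 = -7$)
$r{\left(q,a \right)} = 8 - \frac{2 a}{-7 + q}$ ($r{\left(q,a \right)} = 8 - \frac{a + a}{q - 7} = 8 - \frac{2 a}{-7 + q}$)
$T 67 r{\left(6,Y{\left(3 \right)} g{\left(-2 \right)} \right)} = \left(-42\right) 67 \frac{2 \left(-28 - 11 \left(-3\right) + 4 \cdot 6\right)}{-7 + 6} = - 2814 \frac{2 \left(-28 - -33 + 24\right)}{-1} = - 2814 \cdot 2 \left(-1\right) \left(-28 + 33 + 24\right) = - 2814 \cdot 2 \left(-1\right) 29 = \left(-2814\right) \left(-58\right) = 163212$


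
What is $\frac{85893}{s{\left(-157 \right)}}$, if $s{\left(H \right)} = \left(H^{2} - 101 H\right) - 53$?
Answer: $\frac{85893}{40453} \approx 2.1233$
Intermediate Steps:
$s{\left(H \right)} = -53 + H^{2} - 101 H$
$\frac{85893}{s{\left(-157 \right)}} = \frac{85893}{-53 + \left(-157\right)^{2} - -15857} = \frac{85893}{-53 + 24649 + 15857} = \frac{85893}{40453}$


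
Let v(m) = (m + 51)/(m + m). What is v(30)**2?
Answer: 729/400 ≈ 1.8225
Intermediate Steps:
v(m) = (51 + m)/(2*m) (v(m) = (51 + m)/((2*m)) = (51 + m)*(1/(2*m)) = (51 + m)/(2*m))
v(30)**2 = ((1/2)*(51 + 30)/30)**2 = ((1/2)*(1/30)*81)**2 = (27/20)**2 = 729/400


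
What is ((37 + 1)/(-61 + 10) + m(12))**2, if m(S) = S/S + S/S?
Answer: 4096/2601 ≈ 1.5748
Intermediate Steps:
m(S) = 2 (m(S) = 1 + 1 = 2)
((37 + 1)/(-61 + 10) + m(12))**2 = ((37 + 1)/(-61 + 10) + 2)**2 = (38/(-51) + 2)**2 = (38*(-1/51) + 2)**2 = (-38/51 + 2)**2 = (64/51)**2 = 4096/2601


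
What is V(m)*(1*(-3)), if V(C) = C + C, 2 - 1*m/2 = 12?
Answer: 120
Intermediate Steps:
m = -20 (m = 4 - 2*12 = 4 - 24 = -20)
V(C) = 2*C
V(m)*(1*(-3)) = (2*(-20))*(1*(-3)) = -40*(-3) = 120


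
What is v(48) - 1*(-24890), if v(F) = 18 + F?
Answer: 24956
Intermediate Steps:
v(48) - 1*(-24890) = (18 + 48) - 1*(-24890) = 66 + 24890 = 24956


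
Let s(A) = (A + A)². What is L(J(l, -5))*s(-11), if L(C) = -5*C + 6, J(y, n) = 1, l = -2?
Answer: 484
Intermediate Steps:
s(A) = 4*A² (s(A) = (2*A)² = 4*A²)
L(C) = 6 - 5*C
L(J(l, -5))*s(-11) = (6 - 5*1)*(4*(-11)²) = (6 - 5)*(4*121) = 1*484 = 484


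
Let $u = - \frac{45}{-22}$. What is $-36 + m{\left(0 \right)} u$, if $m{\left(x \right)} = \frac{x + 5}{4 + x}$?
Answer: $- \frac{2943}{88} \approx -33.443$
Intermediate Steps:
$u = \frac{45}{22}$ ($u = \left(-45\right) \left(- \frac{1}{22}\right) = \frac{45}{22} \approx 2.0455$)
$m{\left(x \right)} = \frac{5 + x}{4 + x}$
$-36 + m{\left(0 \right)} u = -36 + \frac{5 + 0}{4 + 0} \cdot \frac{45}{22} = -36 + \frac{1}{4} \cdot 5 \cdot \frac{45}{22} = -36 + \frac{5}{4} \cdot \frac{45}{22} = -36 + \frac{225}{88} = - \frac{2943}{88}$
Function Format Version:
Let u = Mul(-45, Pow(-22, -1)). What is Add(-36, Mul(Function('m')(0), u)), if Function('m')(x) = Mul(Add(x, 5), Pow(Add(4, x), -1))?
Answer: Rational(-2943, 88) ≈ -33.443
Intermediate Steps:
u = Rational(45, 22) (u = Mul(-45, Rational(-1, 22)) = Rational(45, 22) ≈ 2.0455)
Function('m')(x) = Mul(Pow(Add(4, x), -1), Add(5, x)) (Function('m')(x) = Mul(Add(5, x), Pow(Add(4, x), -1)) = Mul(Pow(Add(4, x), -1), Add(5, x)))
Add(-36, Mul(Function('m')(0), u)) = Add(-36, Mul(Mul(Pow(Add(4, 0), -1), Add(5, 0)), Rational(45, 22))) = Add(-36, Mul(Mul(Pow(4, -1), 5), Rational(45, 22))) = Add(-36, Mul(Mul(Rational(1, 4), 5), Rational(45, 22))) = Add(-36, Mul(Rational(5, 4), Rational(45, 22))) = Add(-36, Rational(225, 88)) = Rational(-2943, 88)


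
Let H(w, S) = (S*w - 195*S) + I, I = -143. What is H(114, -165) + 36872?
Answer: 50094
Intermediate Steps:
H(w, S) = -143 - 195*S + S*w (H(w, S) = (S*w - 195*S) - 143 = (-195*S + S*w) - 143 = -143 - 195*S + S*w)
H(114, -165) + 36872 = (-143 - 195*(-165) - 165*114) + 36872 = (-143 + 32175 - 18810) + 36872 = 13222 + 36872 = 50094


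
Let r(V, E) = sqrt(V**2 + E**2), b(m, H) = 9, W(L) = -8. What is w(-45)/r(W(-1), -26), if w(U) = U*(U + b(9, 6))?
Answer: 162*sqrt(185)/37 ≈ 59.552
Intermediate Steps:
r(V, E) = sqrt(E**2 + V**2)
w(U) = U*(9 + U) (w(U) = U*(U + 9) = U*(9 + U))
w(-45)/r(W(-1), -26) = (-45*(9 - 45))/(sqrt((-26)**2 + (-8)**2)) = (-45*(-36))/(sqrt(676 + 64)) = 1620/(sqrt(740)) = 1620/((2*sqrt(185))) = 1620*(sqrt(185)/370) = 162*sqrt(185)/37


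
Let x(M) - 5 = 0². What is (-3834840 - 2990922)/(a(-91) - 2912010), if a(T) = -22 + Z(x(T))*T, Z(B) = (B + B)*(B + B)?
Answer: 3412881/1460566 ≈ 2.3367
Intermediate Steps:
x(M) = 5 (x(M) = 5 + 0² = 5 + 0 = 5)
Z(B) = 4*B² (Z(B) = (2*B)*(2*B) = 4*B²)
a(T) = -22 + 100*T (a(T) = -22 + (4*5²)*T = -22 + (4*25)*T = -22 + 100*T)
(-3834840 - 2990922)/(a(-91) - 2912010) = (-3834840 - 2990922)/((-22 + 100*(-91)) - 2912010) = -6825762/((-22 - 9100) - 2912010) = -6825762/(-9122 - 2912010) = -6825762/(-2921132) = -6825762*(-1/2921132) = 3412881/1460566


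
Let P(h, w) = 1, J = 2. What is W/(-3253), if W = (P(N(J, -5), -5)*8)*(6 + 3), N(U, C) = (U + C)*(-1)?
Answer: -72/3253 ≈ -0.022133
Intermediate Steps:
N(U, C) = -C - U (N(U, C) = (C + U)*(-1) = -C - U)
W = 72 (W = (1*8)*(6 + 3) = 8*9 = 72)
W/(-3253) = 72/(-3253) = 72*(-1/3253) = -72/3253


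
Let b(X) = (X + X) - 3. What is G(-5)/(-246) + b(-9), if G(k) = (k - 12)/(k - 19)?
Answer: -124001/5904 ≈ -21.003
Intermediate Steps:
b(X) = -3 + 2*X (b(X) = 2*X - 3 = -3 + 2*X)
G(k) = (-12 + k)/(-19 + k)
G(-5)/(-246) + b(-9) = ((-12 - 5)/(-19 - 5))/(-246) + (-3 + 2*(-9)) = (-17/(-24))*(-1/246) + (-3 - 18) = -1/24*(-17)*(-1/246) - 21 = (17/24)*(-1/246) - 21 = -17/5904 - 21 = -124001/5904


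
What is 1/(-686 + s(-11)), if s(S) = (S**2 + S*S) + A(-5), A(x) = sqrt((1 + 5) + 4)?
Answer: -222/98563 - sqrt(10)/197126 ≈ -0.0022684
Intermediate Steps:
A(x) = sqrt(10) (A(x) = sqrt(6 + 4) = sqrt(10))
s(S) = sqrt(10) + 2*S**2 (s(S) = (S**2 + S*S) + sqrt(10) = (S**2 + S**2) + sqrt(10) = 2*S**2 + sqrt(10) = sqrt(10) + 2*S**2)
1/(-686 + s(-11)) = 1/(-686 + (sqrt(10) + 2*(-11)**2)) = 1/(-686 + (sqrt(10) + 2*121)) = 1/(-686 + (sqrt(10) + 242)) = 1/(-686 + (242 + sqrt(10))) = 1/(-444 + sqrt(10))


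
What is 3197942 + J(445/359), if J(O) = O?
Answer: 1148061623/359 ≈ 3.1979e+6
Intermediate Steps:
3197942 + J(445/359) = 3197942 + 445/359 = 1148061623/359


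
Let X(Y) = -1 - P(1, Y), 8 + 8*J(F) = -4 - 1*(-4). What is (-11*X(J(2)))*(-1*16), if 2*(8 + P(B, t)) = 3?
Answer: 968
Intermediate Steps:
P(B, t) = -13/2 (P(B, t) = -8 + (½)*3 = -8 + 3/2 = -13/2)
J(F) = -1 (J(F) = -1 + (-4 - 1*(-4))/8 = -1 + (-4 + 4)/8 = -1 + (⅛)*0 = -1 + 0 = -1)
X(Y) = 11/2 (X(Y) = -1 - 1*(-13/2) = -1 + 13/2 = 11/2)
(-11*X(J(2)))*(-1*16) = (-11*11/2)*(-1*16) = -121/2*(-16) = 968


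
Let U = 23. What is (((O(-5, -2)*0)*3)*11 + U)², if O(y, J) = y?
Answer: 529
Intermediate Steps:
(((O(-5, -2)*0)*3)*11 + U)² = ((-5*0*3)*11 + 23)² = ((0*3)*11 + 23)² = (0*11 + 23)² = (0 + 23)² = 23² = 529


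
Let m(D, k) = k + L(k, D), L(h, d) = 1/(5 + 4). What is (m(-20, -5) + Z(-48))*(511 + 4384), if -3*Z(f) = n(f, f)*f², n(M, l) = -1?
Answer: 33618860/9 ≈ 3.7354e+6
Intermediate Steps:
L(h, d) = ⅑ (L(h, d) = 1/9 = ⅑)
Z(f) = f²/3 (Z(f) = -(-1)*f²/3 = f²/3)
m(D, k) = ⅑ + k (m(D, k) = k + ⅑ = ⅑ + k)
(m(-20, -5) + Z(-48))*(511 + 4384) = ((⅑ - 5) + (⅓)*(-48)²)*(511 + 4384) = (-44/9 + (⅓)*2304)*4895 = (-44/9 + 768)*4895 = (6868/9)*4895 = 33618860/9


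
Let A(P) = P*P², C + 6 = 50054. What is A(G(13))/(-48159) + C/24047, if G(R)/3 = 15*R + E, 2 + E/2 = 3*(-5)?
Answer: -300796857773/128675497 ≈ -2337.6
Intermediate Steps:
C = 50048 (C = -6 + 50054 = 50048)
E = -34 (E = -4 + 2*(3*(-5)) = -4 + 2*(-15) = -4 - 30 = -34)
G(R) = -102 + 45*R (G(R) = 3*(15*R - 34) = 3*(-34 + 15*R) = -102 + 45*R)
A(P) = P³
A(G(13))/(-48159) + C/24047 = (-102 + 45*13)³/(-48159) + 50048/24047 = (-102 + 585)³*(-1/48159) + 50048*(1/24047) = 483³*(-1/48159) + 50048/24047 = 112678587*(-1/48159) + 50048/24047 = -12519843/5351 + 50048/24047 = -300796857773/128675497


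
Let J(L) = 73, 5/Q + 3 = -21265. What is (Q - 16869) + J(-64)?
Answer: -357217333/21268 ≈ -16796.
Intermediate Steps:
Q = -5/21268 (Q = 5/(-3 - 21265) = 5/(-21268) = 5*(-1/21268) = -5/21268 ≈ -0.00023509)
(Q - 16869) + J(-64) = (-5/21268 - 16869) + 73 = -358769897/21268 + 73 = -357217333/21268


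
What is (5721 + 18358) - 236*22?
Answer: 18887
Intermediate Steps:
(5721 + 18358) - 236*22 = 24079 - 1*5192 = 24079 - 5192 = 18887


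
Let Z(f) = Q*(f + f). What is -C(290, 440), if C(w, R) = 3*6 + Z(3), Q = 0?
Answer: -18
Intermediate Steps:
Z(f) = 0 (Z(f) = 0*(f + f) = 0*(2*f) = 0)
C(w, R) = 18 (C(w, R) = 3*6 + 0 = 18 + 0 = 18)
-C(290, 440) = -1*18 = -18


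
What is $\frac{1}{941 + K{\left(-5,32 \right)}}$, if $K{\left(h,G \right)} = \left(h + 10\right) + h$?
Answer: $\frac{1}{941} \approx 0.0010627$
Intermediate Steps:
$K{\left(h,G \right)} = 10 + 2 h$ ($K{\left(h,G \right)} = \left(10 + h\right) + h = 10 + 2 h$)
$\frac{1}{941 + K{\left(-5,32 \right)}} = \frac{1}{941 + \left(10 + 2 \left(-5\right)\right)} = \frac{1}{941 + \left(10 - 10\right)} = \frac{1}{941 + 0} = \frac{1}{941}$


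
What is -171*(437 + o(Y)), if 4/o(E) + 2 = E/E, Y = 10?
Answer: -74043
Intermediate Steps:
o(E) = -4 (o(E) = 4/(-2 + E/E) = 4/(-2 + 1) = 4/(-1) = 4*(-1) = -4)
-171*(437 + o(Y)) = -171*(437 - 4) = -171*433 = -74043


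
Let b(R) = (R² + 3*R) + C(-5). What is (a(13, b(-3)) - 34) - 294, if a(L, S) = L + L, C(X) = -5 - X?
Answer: -302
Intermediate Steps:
b(R) = R² + 3*R (b(R) = (R² + 3*R) + (-5 - 1*(-5)) = (R² + 3*R) + (-5 + 5) = (R² + 3*R) + 0 = R² + 3*R)
a(L, S) = 2*L
(a(13, b(-3)) - 34) - 294 = (2*13 - 34) - 294 = (26 - 34) - 294 = -8 - 294 = -302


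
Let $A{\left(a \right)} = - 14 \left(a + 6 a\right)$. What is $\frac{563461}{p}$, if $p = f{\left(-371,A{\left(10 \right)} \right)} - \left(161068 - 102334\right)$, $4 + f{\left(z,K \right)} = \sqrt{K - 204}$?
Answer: $- \frac{16548286109}{1725076914} - \frac{563461 i \sqrt{74}}{862538457} \approx -9.5928 - 0.0056195 i$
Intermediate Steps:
$A{\left(a \right)} = - 98 a$ ($A{\left(a \right)} = - 14 \cdot 7 a = - 98 a$)
$f{\left(z,K \right)} = -4 + \sqrt{-204 + K}$ ($f{\left(z,K \right)} = -4 + \sqrt{K - 204} = -4 + \sqrt{-204 + K}$)
$p = -58738 + 4 i \sqrt{74}$ ($p = \left(-4 + \sqrt{-204 - 980}\right) - \left(161068 - 102334\right) = \left(-4 + \sqrt{-1184}\right) - 58734 = \left(-4 + 4 i \sqrt{74}\right) - 58734 = -58738 + 4 i \sqrt{74} \approx -58738.0 + 34.409 i$)
$\frac{563461}{p} = \frac{563461}{-58738 + 4 i \sqrt{74}}$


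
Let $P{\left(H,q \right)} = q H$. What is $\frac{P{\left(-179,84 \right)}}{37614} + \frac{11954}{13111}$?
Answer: $\frac{42083460}{82192859} \approx 0.51201$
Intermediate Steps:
$P{\left(H,q \right)} = H q$
$\frac{P{\left(-179,84 \right)}}{37614} + \frac{11954}{13111} = \frac{\left(-179\right) 84}{37614} + \frac{11954}{13111} = \left(-15036\right) \frac{1}{37614} + 11954 \cdot \frac{1}{13111} = - \frac{2506}{6269} + \frac{11954}{13111} = \frac{42083460}{82192859}$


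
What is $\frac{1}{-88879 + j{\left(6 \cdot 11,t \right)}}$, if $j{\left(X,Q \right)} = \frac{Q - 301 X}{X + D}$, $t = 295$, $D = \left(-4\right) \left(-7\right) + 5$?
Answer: $- \frac{99}{8818592} \approx -1.1226 \cdot 10^{-5}$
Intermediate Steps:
$D = 33$ ($D = 28 + 5 = 33$)
$j{\left(X,Q \right)} = \frac{Q - 301 X}{33 + X}$ ($j{\left(X,Q \right)} = \frac{Q - 301 X}{X + 33} = \frac{Q - 301 X}{33 + X}$)
$\frac{1}{-88879 + j{\left(6 \cdot 11,t \right)}} = \frac{1}{-88879 + \frac{295 - 301 \cdot 6 \cdot 11}{33 + 6 \cdot 11}} = \frac{1}{-88879 + \frac{295 - 19866}{33 + 66}} = \frac{1}{-88879 + \frac{295 - 19866}{99}} = \frac{1}{-88879 + \frac{1}{99} \left(-19571\right)} = \frac{1}{-88879 - \frac{19571}{99}} = \frac{1}{- \frac{8818592}{99}} = - \frac{99}{8818592}$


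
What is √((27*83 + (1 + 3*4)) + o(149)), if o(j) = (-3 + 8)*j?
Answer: √2999 ≈ 54.763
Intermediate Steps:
o(j) = 5*j
√((27*83 + (1 + 3*4)) + o(149)) = √((27*83 + (1 + 3*4)) + 5*149) = √((2241 + (1 + 12)) + 745) = √((2241 + 13) + 745) = √(2254 + 745) = √2999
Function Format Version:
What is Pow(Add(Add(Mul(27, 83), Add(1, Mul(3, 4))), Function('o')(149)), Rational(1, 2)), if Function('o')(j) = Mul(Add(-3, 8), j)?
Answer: Pow(2999, Rational(1, 2)) ≈ 54.763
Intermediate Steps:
Function('o')(j) = Mul(5, j)
Pow(Add(Add(Mul(27, 83), Add(1, Mul(3, 4))), Function('o')(149)), Rational(1, 2)) = Pow(Add(Add(Mul(27, 83), Add(1, Mul(3, 4))), Mul(5, 149)), Rational(1, 2)) = Pow(Add(Add(2241, Add(1, 12)), 745), Rational(1, 2)) = Pow(Add(Add(2241, 13), 745), Rational(1, 2)) = Pow(Add(2254, 745), Rational(1, 2)) = Pow(2999, Rational(1, 2))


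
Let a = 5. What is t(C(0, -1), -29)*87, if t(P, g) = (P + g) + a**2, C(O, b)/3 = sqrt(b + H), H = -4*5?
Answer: -348 + 261*I*sqrt(21) ≈ -348.0 + 1196.1*I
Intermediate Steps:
H = -20
C(O, b) = 3*sqrt(-20 + b) (C(O, b) = 3*sqrt(b - 20) = 3*sqrt(-20 + b))
t(P, g) = 25 + P + g (t(P, g) = (P + g) + 5**2 = (P + g) + 25 = 25 + P + g)
t(C(0, -1), -29)*87 = (25 + 3*sqrt(-20 - 1) - 29)*87 = (25 + 3*sqrt(-21) - 29)*87 = (25 + 3*(I*sqrt(21)) - 29)*87 = (25 + 3*I*sqrt(21) - 29)*87 = (-4 + 3*I*sqrt(21))*87 = -348 + 261*I*sqrt(21)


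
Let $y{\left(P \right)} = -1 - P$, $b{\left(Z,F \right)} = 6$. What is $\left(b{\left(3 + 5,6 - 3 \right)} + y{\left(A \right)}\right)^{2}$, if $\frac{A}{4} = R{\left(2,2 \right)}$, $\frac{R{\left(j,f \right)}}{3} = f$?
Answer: $361$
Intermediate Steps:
$R{\left(j,f \right)} = 3 f$
$A = 24$ ($A = 4 \cdot 3 \cdot 2 = 4 \cdot 6 = 24$)
$\left(b{\left(3 + 5,6 - 3 \right)} + y{\left(A \right)}\right)^{2} = \left(6 - 25\right)^{2} = \left(-19\right)^{2} = 361$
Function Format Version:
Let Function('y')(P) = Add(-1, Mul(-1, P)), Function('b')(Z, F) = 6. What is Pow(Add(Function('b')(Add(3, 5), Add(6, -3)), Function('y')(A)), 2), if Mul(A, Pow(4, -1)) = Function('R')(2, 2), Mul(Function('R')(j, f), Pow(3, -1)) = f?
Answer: 361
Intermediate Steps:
Function('R')(j, f) = Mul(3, f)
A = 24 (A = Mul(4, Mul(3, 2)) = Mul(4, 6) = 24)
Pow(Add(Function('b')(Add(3, 5), Add(6, -3)), Function('y')(A)), 2) = Pow(Add(6, Add(-1, Mul(-1, 24))), 2) = Pow(Add(6, Add(-1, -24)), 2) = Pow(Add(6, -25), 2) = Pow(-19, 2) = 361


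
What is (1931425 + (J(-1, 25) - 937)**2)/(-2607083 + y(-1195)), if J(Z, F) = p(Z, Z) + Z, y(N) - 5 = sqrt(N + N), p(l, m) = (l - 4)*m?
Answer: -3652404173646/3398427850237 - 1400957*I*sqrt(2390)/3398427850237 ≈ -1.0747 - 2.0153e-5*I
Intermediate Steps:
p(l, m) = m*(-4 + l) (p(l, m) = (-4 + l)*m = m*(-4 + l))
y(N) = 5 + sqrt(2)*sqrt(N) (y(N) = 5 + sqrt(N + N) = 5 + sqrt(2*N) = 5 + sqrt(2)*sqrt(N))
J(Z, F) = Z + Z*(-4 + Z) (J(Z, F) = Z*(-4 + Z) + Z = Z + Z*(-4 + Z))
(1931425 + (J(-1, 25) - 937)**2)/(-2607083 + y(-1195)) = (1931425 + (-(-3 - 1) - 937)**2)/(-2607083 + (5 + sqrt(2)*sqrt(-1195))) = (1931425 + (-1*(-4) - 937)**2)/(-2607083 + (5 + sqrt(2)*(I*sqrt(1195)))) = (1931425 + (4 - 937)**2)/(-2607083 + (5 + I*sqrt(2390))) = (1931425 + (-933)**2)/(-2607078 + I*sqrt(2390)) = (1931425 + 870489)/(-2607078 + I*sqrt(2390)) = 2801914/(-2607078 + I*sqrt(2390))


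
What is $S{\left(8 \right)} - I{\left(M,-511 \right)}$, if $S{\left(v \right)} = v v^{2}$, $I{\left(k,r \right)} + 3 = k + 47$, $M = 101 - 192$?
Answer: $559$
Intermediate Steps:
$M = -91$
$I{\left(k,r \right)} = 44 + k$ ($I{\left(k,r \right)} = -3 + \left(k + 47\right) = -3 + \left(47 + k\right) = 44 + k$)
$S{\left(v \right)} = v^{3}$
$S{\left(8 \right)} - I{\left(M,-511 \right)} = 8^{3} - \left(44 - 91\right) = 512 - -47 = 512 + 47 = 559$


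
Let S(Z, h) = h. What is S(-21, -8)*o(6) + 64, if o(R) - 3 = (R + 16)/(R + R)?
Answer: 76/3 ≈ 25.333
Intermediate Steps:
o(R) = 3 + (16 + R)/(2*R) (o(R) = 3 + (R + 16)/(R + R) = 3 + (16 + R)/((2*R)) = 3 + (16 + R)*(1/(2*R)) = 3 + (16 + R)/(2*R))
S(-21, -8)*o(6) + 64 = -8*(7/2 + 8/6) + 64 = -8*(7/2 + 8*(⅙)) + 64 = -8*(7/2 + 4/3) + 64 = -8*29/6 + 64 = -116/3 + 64 = 76/3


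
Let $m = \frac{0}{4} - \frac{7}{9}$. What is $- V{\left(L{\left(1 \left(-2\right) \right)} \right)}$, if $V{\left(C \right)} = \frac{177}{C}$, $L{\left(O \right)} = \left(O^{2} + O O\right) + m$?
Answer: $- \frac{1593}{65} \approx -24.508$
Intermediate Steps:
$m = - \frac{7}{9}$ ($m = 0 \cdot \frac{1}{4} - \frac{7}{9} = 0 - \frac{7}{9} = - \frac{7}{9} \approx -0.77778$)
$L{\left(O \right)} = - \frac{7}{9} + 2 O^{2}$ ($L{\left(O \right)} = \left(O^{2} + O O\right) - \frac{7}{9} = \left(O^{2} + O^{2}\right) - \frac{7}{9} = 2 O^{2} - \frac{7}{9} = - \frac{7}{9} + 2 O^{2}$)
$- V{\left(L{\left(1 \left(-2\right) \right)} \right)} = - \frac{177}{- \frac{7}{9} + 2 \left(1 \left(-2\right)\right)^{2}} = - \frac{177}{- \frac{7}{9} + 2 \left(-2\right)^{2}} = - \frac{177}{- \frac{7}{9} + 2 \cdot 4} = - \frac{177}{- \frac{7}{9} + 8} = - \frac{177}{\frac{65}{9}} = - \frac{177 \cdot 9}{65} = \left(-1\right) \frac{1593}{65} = - \frac{1593}{65}$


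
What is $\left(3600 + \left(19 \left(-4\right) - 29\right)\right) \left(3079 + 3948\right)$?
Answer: $24559365$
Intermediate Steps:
$\left(3600 + \left(19 \left(-4\right) - 29\right)\right) \left(3079 + 3948\right) = \left(3600 - 105\right) 7027 = 3495 \cdot 7027 = 24559365$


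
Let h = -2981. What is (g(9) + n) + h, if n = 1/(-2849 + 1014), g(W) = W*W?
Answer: -5321501/1835 ≈ -2900.0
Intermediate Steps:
g(W) = W²
n = -1/1835 (n = 1/(-1835) = -1/1835 ≈ -0.00054496)
(g(9) + n) + h = (9² - 1/1835) - 2981 = (81 - 1/1835) - 2981 = 148634/1835 - 2981 = -5321501/1835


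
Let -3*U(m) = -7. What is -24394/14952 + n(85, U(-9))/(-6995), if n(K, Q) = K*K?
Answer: -27866423/10458924 ≈ -2.6644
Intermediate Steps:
U(m) = 7/3 (U(m) = -⅓*(-7) = 7/3)
n(K, Q) = K²
-24394/14952 + n(85, U(-9))/(-6995) = -24394/14952 + 85²/(-6995) = -24394*1/14952 + 7225*(-1/6995) = -12197/7476 - 1445/1399 = -27866423/10458924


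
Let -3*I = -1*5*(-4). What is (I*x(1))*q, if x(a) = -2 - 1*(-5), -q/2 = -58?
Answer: -2320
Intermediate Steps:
I = -20/3 (I = -(-1*5)*(-4)/3 = -(-5)*(-4)/3 = -⅓*20 = -20/3 ≈ -6.6667)
q = 116 (q = -2*(-58) = 116)
x(a) = 3 (x(a) = -2 + 5 = 3)
(I*x(1))*q = -20/3*3*116 = -20*116 = -2320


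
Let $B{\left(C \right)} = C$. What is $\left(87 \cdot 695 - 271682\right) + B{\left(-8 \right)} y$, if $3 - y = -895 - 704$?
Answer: $-224033$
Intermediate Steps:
$y = 1602$ ($y = 3 - \left(-895 - 704\right) = 3 - -1599 = 3 + 1599 = 1602$)
$\left(87 \cdot 695 - 271682\right) + B{\left(-8 \right)} y = \left(87 \cdot 695 - 271682\right) - 12816 = \left(60465 - 271682\right) - 12816 = -211217 - 12816 = -224033$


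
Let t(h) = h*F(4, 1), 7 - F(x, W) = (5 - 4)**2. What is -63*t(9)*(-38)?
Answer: 129276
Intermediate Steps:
F(x, W) = 6 (F(x, W) = 7 - (5 - 4)**2 = 7 - 1*1**2 = 7 - 1*1 = 7 - 1 = 6)
t(h) = 6*h (t(h) = h*6 = 6*h)
-63*t(9)*(-38) = -378*9*(-38) = -63*54*(-38) = -3402*(-38) = 129276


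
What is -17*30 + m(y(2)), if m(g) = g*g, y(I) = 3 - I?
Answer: -509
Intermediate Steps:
m(g) = g²
-17*30 + m(y(2)) = -17*30 + (3 - 1*2)² = -510 + (3 - 2)² = -510 + 1² = -510 + 1 = -509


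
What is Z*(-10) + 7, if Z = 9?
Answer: -83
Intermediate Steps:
Z*(-10) + 7 = 9*(-10) + 7 = -90 + 7 = -83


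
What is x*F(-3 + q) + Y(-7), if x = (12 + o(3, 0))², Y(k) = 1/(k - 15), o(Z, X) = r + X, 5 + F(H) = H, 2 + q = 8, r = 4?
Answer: -11265/22 ≈ -512.04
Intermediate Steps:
q = 6 (q = -2 + 8 = 6)
F(H) = -5 + H
o(Z, X) = 4 + X
Y(k) = 1/(-15 + k)
x = 256 (x = (12 + (4 + 0))² = (12 + 4)² = 16² = 256)
x*F(-3 + q) + Y(-7) = 256*(-5 + (-3 + 6)) + 1/(-15 - 7) = 256*(-5 + 3) + 1/(-22) = 256*(-2) - 1/22 = -512 - 1/22 = -11265/22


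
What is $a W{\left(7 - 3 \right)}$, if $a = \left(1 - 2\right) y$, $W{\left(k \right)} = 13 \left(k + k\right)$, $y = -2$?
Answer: $208$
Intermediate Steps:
$W{\left(k \right)} = 26 k$ ($W{\left(k \right)} = 13 \cdot 2 k = 26 k$)
$a = 2$ ($a = \left(1 - 2\right) \left(-2\right) = \left(-1\right) \left(-2\right) = 2$)
$a W{\left(7 - 3 \right)} = 2 \cdot 26 \left(7 - 3\right) = 2 \cdot 26 \cdot 4 = 2 \cdot 104 = 208$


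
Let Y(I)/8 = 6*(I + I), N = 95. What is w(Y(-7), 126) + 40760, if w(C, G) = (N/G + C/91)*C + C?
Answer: 1737208/39 ≈ 44544.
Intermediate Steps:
Y(I) = 96*I (Y(I) = 8*(6*(I + I)) = 8*(6*(2*I)) = 8*(12*I) = 96*I)
w(C, G) = C + C*(95/G + C/91) (w(C, G) = (95/G + C/91)*C + C = C*(95/G + C/91) + C = C + C*(95/G + C/91))
w(Y(-7), 126) + 40760 = (1/91)*(96*(-7))*(8645 + 126*(91 + 96*(-7)))/126 + 40760 = (1/91)*(-672)*(1/126)*(8645 + 126*(91 - 672)) + 40760 = (1/91)*(-672)*(1/126)*(8645 + 126*(-581)) + 40760 = (1/91)*(-672)*(1/126)*(8645 - 73206) + 40760 = (1/91)*(-672)*(1/126)*(-64561) + 40760 = 147568/39 + 40760 = 1737208/39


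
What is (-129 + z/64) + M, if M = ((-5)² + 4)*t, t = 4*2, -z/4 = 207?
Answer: 1441/16 ≈ 90.063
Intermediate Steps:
z = -828 (z = -4*207 = -828)
t = 8
M = 232 (M = ((-5)² + 4)*8 = (25 + 4)*8 = 29*8 = 232)
(-129 + z/64) + M = (-129 - 828/64) + 232 = (-129 - 828*1/64) + 232 = (-129 - 207/16) + 232 = -2271/16 + 232 = 1441/16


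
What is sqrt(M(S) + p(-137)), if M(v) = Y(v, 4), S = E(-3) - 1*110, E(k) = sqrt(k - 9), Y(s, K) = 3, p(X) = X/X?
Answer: 2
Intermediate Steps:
p(X) = 1
E(k) = sqrt(-9 + k)
S = -110 + 2*I*sqrt(3) (S = sqrt(-9 - 3) - 1*110 = sqrt(-12) - 110 = 2*I*sqrt(3) - 110 = -110 + 2*I*sqrt(3) ≈ -110.0 + 3.4641*I)
M(v) = 3
sqrt(M(S) + p(-137)) = sqrt(3 + 1) = sqrt(4) = 2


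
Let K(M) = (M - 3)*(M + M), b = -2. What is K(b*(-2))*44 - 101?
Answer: 251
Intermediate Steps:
K(M) = 2*M*(-3 + M) (K(M) = (-3 + M)*(2*M) = 2*M*(-3 + M))
K(b*(-2))*44 - 101 = (2*(-2*(-2))*(-3 - 2*(-2)))*44 - 101 = (2*4*(-3 + 4))*44 - 101 = (2*4*1)*44 - 101 = 8*44 - 101 = 352 - 101 = 251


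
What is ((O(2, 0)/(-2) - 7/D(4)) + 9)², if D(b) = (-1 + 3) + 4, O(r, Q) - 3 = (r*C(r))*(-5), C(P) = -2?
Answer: 121/9 ≈ 13.444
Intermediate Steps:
O(r, Q) = 3 + 10*r (O(r, Q) = 3 + (r*(-2))*(-5) = 3 - 2*r*(-5) = 3 + 10*r)
D(b) = 6 (D(b) = 2 + 4 = 6)
((O(2, 0)/(-2) - 7/D(4)) + 9)² = (((3 + 10*2)/(-2) - 7/6) + 9)² = (((3 + 20)*(-½) - 7*⅙) + 9)² = ((23*(-½) - 7/6) + 9)² = ((-23/2 - 7/6) + 9)² = (-38/3 + 9)² = (-11/3)² = 121/9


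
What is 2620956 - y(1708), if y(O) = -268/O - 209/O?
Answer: 4476593325/1708 ≈ 2.6210e+6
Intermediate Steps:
y(O) = -477/O
2620956 - y(1708) = 2620956 - (-477)/1708 = 2620956 - 1*(-477/1708) = 2620956 + 477/1708 = 4476593325/1708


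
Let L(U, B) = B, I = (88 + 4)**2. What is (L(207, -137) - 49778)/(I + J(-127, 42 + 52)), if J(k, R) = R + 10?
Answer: -49915/8568 ≈ -5.8257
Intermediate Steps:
I = 8464 (I = 92**2 = 8464)
J(k, R) = 10 + R
(L(207, -137) - 49778)/(I + J(-127, 42 + 52)) = (-137 - 49778)/(8464 + (10 + (42 + 52))) = -49915/(8464 + (10 + 94)) = -49915/(8464 + 104) = -49915/8568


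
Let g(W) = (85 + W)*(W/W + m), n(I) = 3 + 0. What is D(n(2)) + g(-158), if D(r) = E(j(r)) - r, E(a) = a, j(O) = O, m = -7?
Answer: 438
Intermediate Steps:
n(I) = 3
D(r) = 0 (D(r) = r - r = 0)
g(W) = -510 - 6*W (g(W) = (85 + W)*(W/W - 7) = (85 + W)*(1 - 7) = (85 + W)*(-6) = -510 - 6*W)
D(n(2)) + g(-158) = 0 + (-510 - 6*(-158)) = 0 + (-510 + 948) = 0 + 438 = 438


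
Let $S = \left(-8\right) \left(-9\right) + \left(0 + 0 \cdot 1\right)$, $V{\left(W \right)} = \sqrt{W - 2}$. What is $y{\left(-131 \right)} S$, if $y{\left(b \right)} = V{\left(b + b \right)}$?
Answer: $144 i \sqrt{66} \approx 1169.9 i$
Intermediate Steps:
$V{\left(W \right)} = \sqrt{-2 + W}$
$y{\left(b \right)} = \sqrt{-2 + 2 b}$ ($y{\left(b \right)} = \sqrt{-2 + \left(b + b\right)} = \sqrt{-2 + 2 b}$)
$S = 72$ ($S = 72 + \left(0 + 0\right) = 72 + 0 = 72$)
$y{\left(-131 \right)} S = \sqrt{-2 + 2 \left(-131\right)} 72 = \sqrt{-2 - 262} \cdot 72 = \sqrt{-264} \cdot 72 = 2 i \sqrt{66} \cdot 72 = 144 i \sqrt{66}$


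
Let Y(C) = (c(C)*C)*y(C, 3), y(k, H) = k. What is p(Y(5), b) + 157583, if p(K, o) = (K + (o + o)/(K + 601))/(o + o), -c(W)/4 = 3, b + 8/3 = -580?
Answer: 41456058741/263074 ≈ 1.5758e+5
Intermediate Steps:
b = -1748/3 (b = -8/3 - 580 = -1748/3 ≈ -582.67)
c(W) = -12 (c(W) = -4*3 = -12)
Y(C) = -12*C**2 (Y(C) = (-12*C)*C = -12*C**2)
p(K, o) = (K + 2*o/(601 + K))/(2*o) (p(K, o) = (K + (2*o)/(601 + K))/((2*o)) = (K + 2*o/(601 + K))*(1/(2*o)) = (K + 2*o/(601 + K))/(2*o))
p(Y(5), b) + 157583 = ((-12*5**2)**2 + 2*(-1748/3) + 601*(-12*5**2))/(2*(-1748/3)*(601 - 12*5**2)) + 157583 = (1/2)*(-3/1748)*((-12*25)**2 - 3496/3 + 601*(-12*25))/(601 - 12*25) + 157583 = (1/2)*(-3/1748)*((-300)**2 - 3496/3 + 601*(-300))/(601 - 300) + 157583 = (1/2)*(-3/1748)*(90000 - 3496/3 - 180300)/301 + 157583 = (1/2)*(-3/1748)*(1/301)*(-274396/3) + 157583 = 68599/263074 + 157583 = 41456058741/263074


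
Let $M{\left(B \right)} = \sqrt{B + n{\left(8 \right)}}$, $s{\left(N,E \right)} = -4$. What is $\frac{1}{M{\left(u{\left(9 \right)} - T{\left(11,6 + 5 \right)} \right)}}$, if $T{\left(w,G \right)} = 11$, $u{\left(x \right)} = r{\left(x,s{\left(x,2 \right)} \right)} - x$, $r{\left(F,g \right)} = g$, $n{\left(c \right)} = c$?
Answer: $- \frac{i}{4} \approx - 0.25 i$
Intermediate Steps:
$u{\left(x \right)} = -4 - x$
$M{\left(B \right)} = \sqrt{8 + B}$ ($M{\left(B \right)} = \sqrt{B + 8} = \sqrt{8 + B}$)
$\frac{1}{M{\left(u{\left(9 \right)} - T{\left(11,6 + 5 \right)} \right)}} = \frac{1}{\sqrt{8 - 24}} = \frac{1}{\sqrt{-16}} = \frac{1}{4 i} = - \frac{i}{4}$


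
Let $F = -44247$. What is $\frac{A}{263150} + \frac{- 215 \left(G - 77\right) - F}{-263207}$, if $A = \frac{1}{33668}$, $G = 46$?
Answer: $- \frac{23740357227747}{122733897872600} \approx -0.19343$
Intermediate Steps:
$A = \frac{1}{33668} \approx 2.9702 \cdot 10^{-5}$
$\frac{A}{263150} + \frac{- 215 \left(G - 77\right) - F}{-263207} = \frac{1}{33668 \cdot 263150} + \frac{- 215 \left(46 - 77\right) - -44247}{-263207} = \frac{1}{33668} \cdot \frac{1}{263150} + \left(\left(-215\right) \left(-31\right) + 44247\right) \left(- \frac{1}{263207}\right) = \frac{1}{8859734200} + \left(6665 + 44247\right) \left(- \frac{1}{263207}\right) = \frac{1}{8859734200} + 50912 \left(- \frac{1}{263207}\right) = \frac{1}{8859734200} - \frac{50912}{263207} = - \frac{23740357227747}{122733897872600}$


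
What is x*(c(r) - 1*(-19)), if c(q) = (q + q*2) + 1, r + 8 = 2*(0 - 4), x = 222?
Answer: -6216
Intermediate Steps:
r = -16 (r = -8 + 2*(0 - 4) = -8 + 2*(-4) = -8 - 8 = -16)
c(q) = 1 + 3*q (c(q) = (q + 2*q) + 1 = 3*q + 1 = 1 + 3*q)
x*(c(r) - 1*(-19)) = 222*((1 + 3*(-16)) - 1*(-19)) = 222*((1 - 48) + 19) = 222*(-47 + 19) = 222*(-28) = -6216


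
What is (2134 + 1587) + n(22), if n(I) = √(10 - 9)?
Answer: 3722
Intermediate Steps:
n(I) = 1 (n(I) = √1 = 1)
(2134 + 1587) + n(22) = (2134 + 1587) + 1 = 3721 + 1 = 3722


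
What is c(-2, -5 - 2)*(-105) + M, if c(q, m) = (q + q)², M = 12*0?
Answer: -1680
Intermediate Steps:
M = 0
c(q, m) = 4*q² (c(q, m) = (2*q)² = 4*q²)
c(-2, -5 - 2)*(-105) + M = (4*(-2)²)*(-105) + 0 = (4*4)*(-105) + 0 = 16*(-105) + 0 = -1680 + 0 = -1680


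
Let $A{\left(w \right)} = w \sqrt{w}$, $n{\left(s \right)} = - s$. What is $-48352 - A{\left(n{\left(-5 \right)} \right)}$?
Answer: $-48352 - 5 \sqrt{5} \approx -48363.0$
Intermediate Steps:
$A{\left(w \right)} = w^{\frac{3}{2}}$
$-48352 - A{\left(n{\left(-5 \right)} \right)} = -48352 - \left(\left(-1\right) \left(-5\right)\right)^{\frac{3}{2}} = -48352 - 5^{\frac{3}{2}} = -48352 - 5 \sqrt{5}$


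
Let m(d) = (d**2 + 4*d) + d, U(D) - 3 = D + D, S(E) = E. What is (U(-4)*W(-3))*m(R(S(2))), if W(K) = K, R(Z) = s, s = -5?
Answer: 0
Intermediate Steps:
R(Z) = -5
U(D) = 3 + 2*D (U(D) = 3 + (D + D) = 3 + 2*D)
m(d) = d**2 + 5*d
(U(-4)*W(-3))*m(R(S(2))) = ((3 + 2*(-4))*(-3))*(-5*(5 - 5)) = ((3 - 8)*(-3))*(-5*0) = -5*(-3)*0 = 15*0 = 0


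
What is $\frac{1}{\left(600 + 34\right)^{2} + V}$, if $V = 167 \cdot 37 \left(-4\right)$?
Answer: $\frac{1}{377240} \approx 2.6508 \cdot 10^{-6}$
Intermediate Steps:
$V = -24716$ ($V = 6179 \left(-4\right) = -24716$)
$\frac{1}{\left(600 + 34\right)^{2} + V} = \frac{1}{\left(600 + 34\right)^{2} - 24716} = \frac{1}{634^{2} - 24716} = \frac{1}{401956 - 24716} = \frac{1}{377240}$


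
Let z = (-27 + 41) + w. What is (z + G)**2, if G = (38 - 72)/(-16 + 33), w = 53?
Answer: 4225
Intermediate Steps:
z = 67 (z = (-27 + 41) + 53 = 14 + 53 = 67)
G = -2 (G = -34/17 = -34*1/17 = -2)
(z + G)**2 = (67 - 2)**2 = 65**2 = 4225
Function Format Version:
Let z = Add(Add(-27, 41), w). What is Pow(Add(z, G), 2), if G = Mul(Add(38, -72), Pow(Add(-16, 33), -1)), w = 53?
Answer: 4225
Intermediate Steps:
z = 67 (z = Add(Add(-27, 41), 53) = Add(14, 53) = 67)
G = -2 (G = Mul(-34, Pow(17, -1)) = Mul(-34, Rational(1, 17)) = -2)
Pow(Add(z, G), 2) = Pow(Add(67, -2), 2) = Pow(65, 2) = 4225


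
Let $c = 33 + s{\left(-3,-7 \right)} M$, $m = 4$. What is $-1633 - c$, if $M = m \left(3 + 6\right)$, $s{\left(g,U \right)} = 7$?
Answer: $-1918$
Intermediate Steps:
$M = 36$ ($M = 4 \left(3 + 6\right) = 4 \cdot 9 = 36$)
$c = 285$ ($c = 33 + 7 \cdot 36 = 33 + 252 = 285$)
$-1633 - c = -1633 - 285 = -1918$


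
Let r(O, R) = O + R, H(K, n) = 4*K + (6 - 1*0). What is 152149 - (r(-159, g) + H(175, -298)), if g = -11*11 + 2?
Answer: 151721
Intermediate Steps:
g = -119 (g = -121 + 2 = -119)
H(K, n) = 6 + 4*K (H(K, n) = 4*K + (6 + 0) = 4*K + 6 = 6 + 4*K)
152149 - (r(-159, g) + H(175, -298)) = 152149 - ((-159 - 119) + (6 + 4*175)) = 152149 - (-278 + (6 + 700)) = 152149 - (-278 + 706) = 152149 - 1*428 = 152149 - 428 = 151721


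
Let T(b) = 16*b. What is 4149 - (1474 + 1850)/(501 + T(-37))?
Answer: 380883/91 ≈ 4185.5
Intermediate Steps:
4149 - (1474 + 1850)/(501 + T(-37)) = 4149 - (1474 + 1850)/(501 + 16*(-37)) = 4149 - 3324/(501 - 592) = 4149 - 3324/(-91) = 4149 - 3324*(-1)/91 = 4149 - 1*(-3324/91) = 4149 + 3324/91 = 380883/91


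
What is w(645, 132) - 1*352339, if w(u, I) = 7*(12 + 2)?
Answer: -352241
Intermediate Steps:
w(u, I) = 98 (w(u, I) = 7*14 = 98)
w(645, 132) - 1*352339 = 98 - 1*352339 = 98 - 352339 = -352241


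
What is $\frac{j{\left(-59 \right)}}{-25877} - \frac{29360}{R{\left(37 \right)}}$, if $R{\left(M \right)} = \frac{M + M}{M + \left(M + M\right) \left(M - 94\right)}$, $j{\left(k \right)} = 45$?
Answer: $\frac{42925802635}{25877} \approx 1.6588 \cdot 10^{6}$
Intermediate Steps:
$R{\left(M \right)} = \frac{2 M}{M + 2 M \left(-94 + M\right)}$
$\frac{j{\left(-59 \right)}}{-25877} - \frac{29360}{R{\left(37 \right)}} = \frac{45}{-25877} - \frac{29360}{2 \frac{1}{-187 + 2 \cdot 37}} = 45 \left(- \frac{1}{25877}\right) - \frac{29360}{2 \frac{1}{-187 + 74}} = - \frac{45}{25877} - \frac{29360}{2 \frac{1}{-113}} = - \frac{45}{25877} - \frac{29360}{2 \left(- \frac{1}{113}\right)} = - \frac{45}{25877} - \frac{29360}{- \frac{2}{113}} = - \frac{45}{25877} - -1658840 = - \frac{45}{25877} + 1658840 = \frac{42925802635}{25877}$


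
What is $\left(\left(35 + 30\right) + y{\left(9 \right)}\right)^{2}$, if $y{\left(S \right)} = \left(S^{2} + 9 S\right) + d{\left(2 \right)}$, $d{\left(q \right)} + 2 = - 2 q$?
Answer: $48841$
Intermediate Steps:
$d{\left(q \right)} = -2 - 2 q$
$y{\left(S \right)} = -6 + S^{2} + 9 S$ ($y{\left(S \right)} = \left(S^{2} + 9 S\right) - 6 = -6 + S^{2} + 9 S$)
$\left(\left(35 + 30\right) + y{\left(9 \right)}\right)^{2} = \left(\left(35 + 30\right) + \left(-6 + 9^{2} + 9 \cdot 9\right)\right)^{2} = \left(65 + \left(-6 + 81 + 81\right)\right)^{2} = \left(65 + 156\right)^{2} = 221^{2} = 48841$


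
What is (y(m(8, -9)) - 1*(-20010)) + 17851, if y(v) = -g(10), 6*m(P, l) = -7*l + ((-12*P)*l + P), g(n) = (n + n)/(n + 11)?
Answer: 795061/21 ≈ 37860.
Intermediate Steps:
g(n) = 2*n/(11 + n) (g(n) = (2*n)/(11 + n) = 2*n/(11 + n))
m(P, l) = -7*l/6 + P/6 - 2*P*l (m(P, l) = (-7*l + ((-12*P)*l + P))/6 = (-7*l + (-12*P*l + P))/6 = (-7*l + (P - 12*P*l))/6 = (P - 7*l - 12*P*l)/6 = -7*l/6 + P/6 - 2*P*l)
y(v) = -20/21 (y(v) = -2*10/(11 + 10) = -2*10/21 = -1*20/21 = -20/21)
(y(m(8, -9)) - 1*(-20010)) + 17851 = (-20/21 - 1*(-20010)) + 17851 = (-20/21 + 20010) + 17851 = 420190/21 + 17851 = 795061/21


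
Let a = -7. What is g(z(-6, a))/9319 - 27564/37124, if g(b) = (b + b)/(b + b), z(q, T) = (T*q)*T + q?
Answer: -64207948/86489639 ≈ -0.74238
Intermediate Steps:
z(q, T) = q + q*T**2 (z(q, T) = q*T**2 + q = q + q*T**2)
g(b) = 1 (g(b) = (2*b)/((2*b)) = (2*b)*(1/(2*b)) = 1)
g(z(-6, a))/9319 - 27564/37124 = 1/9319 - 27564/37124 = 1*(1/9319) - 27564*1/37124 = 1/9319 - 6891/9281 = -64207948/86489639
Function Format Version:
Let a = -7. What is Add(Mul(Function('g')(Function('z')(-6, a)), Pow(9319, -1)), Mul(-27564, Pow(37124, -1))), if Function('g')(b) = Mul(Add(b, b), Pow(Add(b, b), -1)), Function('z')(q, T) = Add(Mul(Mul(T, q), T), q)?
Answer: Rational(-64207948, 86489639) ≈ -0.74238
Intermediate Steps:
Function('z')(q, T) = Add(q, Mul(q, Pow(T, 2))) (Function('z')(q, T) = Add(Mul(q, Pow(T, 2)), q) = Add(q, Mul(q, Pow(T, 2))))
Function('g')(b) = 1 (Function('g')(b) = Mul(Mul(2, b), Pow(Mul(2, b), -1)) = Mul(Mul(2, b), Mul(Rational(1, 2), Pow(b, -1))) = 1)
Add(Mul(Function('g')(Function('z')(-6, a)), Pow(9319, -1)), Mul(-27564, Pow(37124, -1))) = Add(Mul(1, Pow(9319, -1)), Mul(-27564, Pow(37124, -1))) = Add(Mul(1, Rational(1, 9319)), Mul(-27564, Rational(1, 37124))) = Add(Rational(1, 9319), Rational(-6891, 9281)) = Rational(-64207948, 86489639)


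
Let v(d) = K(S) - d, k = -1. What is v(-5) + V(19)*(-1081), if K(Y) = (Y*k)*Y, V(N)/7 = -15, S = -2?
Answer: 113506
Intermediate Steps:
V(N) = -105 (V(N) = 7*(-15) = -105)
K(Y) = -Y² (K(Y) = (Y*(-1))*Y = (-Y)*Y = -Y²)
v(d) = -4 - d (v(d) = -1*(-2)² - d = -1*4 - d = -4 - d)
v(-5) + V(19)*(-1081) = (-4 - 1*(-5)) - 105*(-1081) = (-4 + 5) + 113505 = 1 + 113505 = 113506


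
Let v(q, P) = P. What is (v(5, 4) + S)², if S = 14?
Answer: 324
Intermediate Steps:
(v(5, 4) + S)² = (4 + 14)² = 18² = 324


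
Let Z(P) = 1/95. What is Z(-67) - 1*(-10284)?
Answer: 976981/95 ≈ 10284.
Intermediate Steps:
Z(P) = 1/95
Z(-67) - 1*(-10284) = 1/95 - 1*(-10284) = 1/95 + 10284 = 976981/95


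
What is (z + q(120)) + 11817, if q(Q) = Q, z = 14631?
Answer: 26568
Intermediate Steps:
(z + q(120)) + 11817 = (14631 + 120) + 11817 = 14751 + 11817 = 26568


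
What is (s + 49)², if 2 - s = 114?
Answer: 3969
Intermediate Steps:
s = -112 (s = 2 - 1*114 = 2 - 114 = -112)
(s + 49)² = (-112 + 49)² = (-63)² = 3969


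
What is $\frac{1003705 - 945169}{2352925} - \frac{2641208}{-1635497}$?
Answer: $\frac{6310299785792}{3848201778725} \approx 1.6398$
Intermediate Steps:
$\frac{1003705 - 945169}{2352925} - \frac{2641208}{-1635497} = \left(1003705 - 945169\right) \frac{1}{2352925} - - \frac{2641208}{1635497} = 58536 \cdot \frac{1}{2352925} + \frac{2641208}{1635497} = \frac{58536}{2352925} + \frac{2641208}{1635497} = \frac{6310299785792}{3848201778725}$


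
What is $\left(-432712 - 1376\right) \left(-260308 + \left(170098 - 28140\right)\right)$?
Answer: $51374314800$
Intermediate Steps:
$\left(-432712 - 1376\right) \left(-260308 + \left(170098 - 28140\right)\right) = - 434088 \left(-260308 + \left(170098 - 28140\right)\right) = - 434088 \left(-260308 + 141958\right) = \left(-434088\right) \left(-118350\right) = 51374314800$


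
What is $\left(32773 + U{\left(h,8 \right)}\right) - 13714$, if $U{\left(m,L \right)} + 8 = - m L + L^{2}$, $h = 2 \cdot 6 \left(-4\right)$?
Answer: $19499$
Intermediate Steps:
$h = -48$ ($h = 12 \left(-4\right) = -48$)
$U{\left(m,L \right)} = -8 + L^{2} - L m$ ($U{\left(m,L \right)} = -8 + \left(- m L + L^{2}\right) = -8 + \left(- L m + L^{2}\right) = -8 + \left(L^{2} - L m\right) = -8 + L^{2} - L m$)
$\left(32773 + U{\left(h,8 \right)}\right) - 13714 = \left(32773 - \left(8 - 384 - 64\right)\right) - 13714 = \left(32773 + \left(-8 + 64 + 384\right)\right) - 13714 = \left(32773 + 440\right) - 13714 = 33213 - 13714 = 19499$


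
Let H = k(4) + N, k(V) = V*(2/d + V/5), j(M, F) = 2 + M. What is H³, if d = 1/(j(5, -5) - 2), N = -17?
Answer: 2248091/125 ≈ 17985.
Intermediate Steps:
d = ⅕ (d = 1/((2 + 5) - 2) = 1/(7 - 2) = 1/5 = ⅕ ≈ 0.20000)
k(V) = V*(10 + V/5) (k(V) = V*(2/(⅕) + V/5) = V*(2*5 + V*(⅕)) = V*(10 + V/5))
H = 131/5 (H = (⅕)*4*(50 + 4) - 17 = (⅕)*4*54 - 17 = 216/5 - 17 = 131/5 ≈ 26.200)
H³ = (131/5)³ = 2248091/125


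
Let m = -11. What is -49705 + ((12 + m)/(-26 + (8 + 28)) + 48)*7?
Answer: -493683/10 ≈ -49368.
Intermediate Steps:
-49705 + ((12 + m)/(-26 + (8 + 28)) + 48)*7 = -49705 + ((12 - 11)/(-26 + (8 + 28)) + 48)*7 = -49705 + (1/(-26 + 36) + 48)*7 = -49705 + (1/10 + 48)*7 = -49705 + (1*(⅒) + 48)*7 = -49705 + (⅒ + 48)*7 = -49705 + (481/10)*7 = -49705 + 3367/10 = -493683/10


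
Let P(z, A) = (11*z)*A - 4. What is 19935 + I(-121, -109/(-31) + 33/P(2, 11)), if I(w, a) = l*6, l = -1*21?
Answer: 19809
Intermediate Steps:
P(z, A) = -4 + 11*A*z (P(z, A) = 11*A*z - 4 = -4 + 11*A*z)
l = -21
I(w, a) = -126 (I(w, a) = -21*6 = -126)
19935 + I(-121, -109/(-31) + 33/P(2, 11)) = 19935 - 126 = 19809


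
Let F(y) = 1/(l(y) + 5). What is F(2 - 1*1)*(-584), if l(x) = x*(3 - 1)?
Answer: -584/7 ≈ -83.429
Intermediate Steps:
l(x) = 2*x (l(x) = x*2 = 2*x)
F(y) = 1/(5 + 2*y) (F(y) = 1/(2*y + 5) = 1/(5 + 2*y))
F(2 - 1*1)*(-584) = -584/(5 + 2*(2 - 1*1)) = -584/(5 + 2*(2 - 1)) = -584/(5 + 2*1) = -584/(5 + 2) = -584/7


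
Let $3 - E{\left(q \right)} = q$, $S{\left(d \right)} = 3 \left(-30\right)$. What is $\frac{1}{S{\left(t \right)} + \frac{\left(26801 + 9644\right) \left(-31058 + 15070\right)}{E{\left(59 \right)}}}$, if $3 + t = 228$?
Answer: $\frac{2}{20809915} \approx 9.6108 \cdot 10^{-8}$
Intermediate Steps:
$t = 225$ ($t = -3 + 228 = 225$)
$S{\left(d \right)} = -90$
$E{\left(q \right)} = 3 - q$
$\frac{1}{S{\left(t \right)} + \frac{\left(26801 + 9644\right) \left(-31058 + 15070\right)}{E{\left(59 \right)}}} = \frac{1}{-90 + \frac{\left(26801 + 9644\right) \left(-31058 + 15070\right)}{3 - 59}} = \frac{1}{-90 + \frac{36445 \left(-15988\right)}{3 - 59}} = \frac{1}{-90 - \frac{582682660}{-56}} = \frac{1}{-90 - - \frac{20810095}{2}} = \frac{1}{-90 + \frac{20810095}{2}} = \frac{1}{\frac{20809915}{2}} = \frac{2}{20809915}$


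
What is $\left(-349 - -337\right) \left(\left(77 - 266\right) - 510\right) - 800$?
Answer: $7588$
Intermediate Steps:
$\left(-349 - -337\right) \left(\left(77 - 266\right) - 510\right) - 800 = \left(-349 + 337\right) \left(-189 - 510\right) - 800 = \left(-12\right) \left(-699\right) - 800 = 8388 - 800 = 7588$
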